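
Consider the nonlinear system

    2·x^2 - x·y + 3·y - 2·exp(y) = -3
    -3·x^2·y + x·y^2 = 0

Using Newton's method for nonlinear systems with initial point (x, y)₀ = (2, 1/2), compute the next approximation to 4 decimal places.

At (2, 1/2): F = (8.202557, -5.5000).
Jacobian J = [[4·x - y, -x - 2·exp(y) + 3], [-6·x·y + y^2, -3·x^2 + 2·x·y]].
At the point, J = [[7.5000, -2.297443], [-5.7500, -10.0000]] (det J = -88.210295).
Solving J·Δ = −F gives Δ = (-1.0731, 0.0671).
Then the next iterate is (x, y)₁ = (0.9269, 0.5671).

(0.9269, 0.5671)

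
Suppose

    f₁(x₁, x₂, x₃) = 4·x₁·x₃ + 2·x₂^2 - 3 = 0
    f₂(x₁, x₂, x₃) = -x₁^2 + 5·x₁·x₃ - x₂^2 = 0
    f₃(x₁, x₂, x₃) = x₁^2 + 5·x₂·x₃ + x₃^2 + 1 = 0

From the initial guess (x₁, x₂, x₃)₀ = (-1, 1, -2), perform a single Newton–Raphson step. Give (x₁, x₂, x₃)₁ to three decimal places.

(-1.196, 0.837, -0.022)

At (-1, 1, -2): F = (7.000, 8.000, -4.000).
Jacobian J = [[4·x₃, 4·x₂, 4·x₁], [-2·x₁ + 5·x₃, -2·x₂, 5·x₁], [2·x₁, 5·x₃, 5·x₂ + 2·x₃]].
At the point, J = [[-8.000, 4.000, -4.000], [-8.000, -2.000, -5.000], [-2.000, -10.000, 1.000]] (det J = 184.000).
Solving J·Δ = −F gives Δ = (-0.196, -0.163, 1.978).
Then the next iterate is (x₁, x₂, x₃)₁ = (-1.196, 0.837, -0.022).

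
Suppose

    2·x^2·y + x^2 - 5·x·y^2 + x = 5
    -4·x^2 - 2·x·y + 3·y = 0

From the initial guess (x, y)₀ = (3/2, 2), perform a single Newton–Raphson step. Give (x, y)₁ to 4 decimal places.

(0.9375, 1.2157)

At (3/2, 2): F = (-22.2500, -9.0000).
Jacobian J = [[4·x·y + 2·x - 5·y^2 + 1, 2·x^2 - 10·x·y], [-8·x - 2·y, -2·x + 3]].
At the point, J = [[-4.0000, -25.5000], [-16.0000, 0.0000]] (det J = -408.0000).
Solving J·Δ = −F gives Δ = (-0.5625, -0.7843).
Then the next iterate is (x, y)₁ = (0.9375, 1.2157).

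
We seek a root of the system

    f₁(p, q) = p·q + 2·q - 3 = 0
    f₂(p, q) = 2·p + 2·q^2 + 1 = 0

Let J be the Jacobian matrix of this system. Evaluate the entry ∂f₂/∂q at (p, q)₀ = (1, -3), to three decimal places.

-12.000

∂f₂/∂q = 4·q.
At (1, -3) this is -12.000.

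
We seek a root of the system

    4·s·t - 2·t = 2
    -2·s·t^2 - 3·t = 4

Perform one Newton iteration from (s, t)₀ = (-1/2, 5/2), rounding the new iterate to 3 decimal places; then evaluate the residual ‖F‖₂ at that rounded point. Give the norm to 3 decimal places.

90.561

At (-1/2, 5/2): F = (-12.000, -5.250).
Jacobian J = [[4·t, 4·s - 2], [-2·t^2, -4·s·t - 3]].
At the point, J = [[10.000, -4.000], [-12.500, 2.000]] (det J = -30.000).
Solving J·Δ = −F gives Δ = (-1.500, -6.750).
Then the next iterate is (s, t)₁ = (-2.000, -4.250).
Re-evaluating at (-2.000, -4.250): F = (40.500, 81.000), so ‖F‖₂ = 90.561.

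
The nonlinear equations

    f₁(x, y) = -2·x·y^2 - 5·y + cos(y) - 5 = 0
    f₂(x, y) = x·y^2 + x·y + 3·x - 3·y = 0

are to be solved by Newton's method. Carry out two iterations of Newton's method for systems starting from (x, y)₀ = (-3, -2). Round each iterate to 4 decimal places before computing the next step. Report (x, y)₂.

At (-3, -2): F = (28.583853, -9.0000).
Jacobian J = [[-2·y^2, -4·x·y - sin(y) - 5], [y^2 + y + 3, 2·x·y + x - 3]].
At the point, J = [[-8.0000, -28.090703], [5.0000, 6.0000]] (det J = 92.453513).
Solving J·Δ = −F gives Δ = (0.8795, 0.7671).
Then the next iterate is (x, y)₁ = (-2.1205, -1.2329).
Round to (-2.1205, -1.2329) and repeat: F = (7.942503, -3.271685), J = [[-3.040085, -14.514004], [3.287142, 0.108229]].
Δ = (0.9841, 0.3411), so (x, y)₂ = (-1.1364, -0.8918).

(-1.1364, -0.8918)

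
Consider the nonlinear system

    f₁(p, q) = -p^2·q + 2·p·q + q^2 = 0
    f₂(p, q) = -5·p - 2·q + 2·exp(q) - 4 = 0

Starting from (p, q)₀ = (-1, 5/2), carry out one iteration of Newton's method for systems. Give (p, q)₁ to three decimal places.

(-0.706, 1.655)

At (-1, 5/2): F = (-1.250, 20.36499).
Jacobian J = [[-2·p·q + 2·q, -p^2 + 2·p + 2·q], [-5, 2·exp(q) - 2]].
At the point, J = [[10.000, 2.000], [-5.000, 22.36499]] (det J = 233.64988).
Solving J·Δ = −F gives Δ = (0.294, -0.845).
Then the next iterate is (p, q)₁ = (-0.706, 1.655).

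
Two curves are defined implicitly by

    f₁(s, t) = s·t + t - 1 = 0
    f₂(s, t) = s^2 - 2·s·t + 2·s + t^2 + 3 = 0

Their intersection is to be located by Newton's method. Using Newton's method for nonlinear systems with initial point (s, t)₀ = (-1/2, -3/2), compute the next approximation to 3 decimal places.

(-2.500, -4.000)

At (-1/2, -3/2): F = (-1.750, 3.000).
Jacobian J = [[t, s + 1], [2·s - 2·t + 2, -2·s + 2·t]].
At the point, J = [[-1.500, 0.500], [4.000, -2.000]] (det J = 1.000).
Solving J·Δ = −F gives Δ = (-2.000, -2.500).
Then the next iterate is (s, t)₁ = (-2.500, -4.000).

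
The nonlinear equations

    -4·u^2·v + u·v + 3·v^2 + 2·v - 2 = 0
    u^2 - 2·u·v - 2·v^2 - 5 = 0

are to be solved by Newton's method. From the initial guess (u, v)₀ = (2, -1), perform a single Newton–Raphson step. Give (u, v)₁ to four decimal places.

(1.8333, -0.4167)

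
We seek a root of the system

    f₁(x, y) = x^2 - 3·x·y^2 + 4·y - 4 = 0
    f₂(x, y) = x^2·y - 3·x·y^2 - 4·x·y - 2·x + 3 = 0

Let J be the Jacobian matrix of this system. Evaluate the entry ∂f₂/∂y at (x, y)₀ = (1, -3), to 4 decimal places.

∂f₂/∂y = x^2 - 6·x·y - 4·x.
At (1, -3) this is 15.0000.

15.0000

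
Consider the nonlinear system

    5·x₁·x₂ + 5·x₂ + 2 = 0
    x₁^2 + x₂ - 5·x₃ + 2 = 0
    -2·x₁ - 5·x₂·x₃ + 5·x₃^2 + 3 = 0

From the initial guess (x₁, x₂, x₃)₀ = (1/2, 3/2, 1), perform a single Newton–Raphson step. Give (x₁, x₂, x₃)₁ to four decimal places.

(-1.7750, 2.0083, 0.3967)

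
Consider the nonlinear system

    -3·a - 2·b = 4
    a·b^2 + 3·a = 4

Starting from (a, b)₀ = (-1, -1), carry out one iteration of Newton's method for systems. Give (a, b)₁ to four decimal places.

(6.0000, -11.0000)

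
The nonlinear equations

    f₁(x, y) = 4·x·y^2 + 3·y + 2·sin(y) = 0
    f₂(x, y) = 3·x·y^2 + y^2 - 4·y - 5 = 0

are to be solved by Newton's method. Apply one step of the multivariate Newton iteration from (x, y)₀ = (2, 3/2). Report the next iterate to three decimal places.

(11.518, -2.559)

At (2, 3/2): F = (24.49499, 4.750).
Jacobian J = [[4·y^2, 8·x·y + 2·cos(y) + 3], [3·y^2, 6·x·y + 2·y - 4]].
At the point, J = [[9.000, 27.14147], [6.750, 17.000]] (det J = -30.20495).
Solving J·Δ = −F gives Δ = (9.518, -4.059).
Then the next iterate is (x, y)₁ = (11.518, -2.559).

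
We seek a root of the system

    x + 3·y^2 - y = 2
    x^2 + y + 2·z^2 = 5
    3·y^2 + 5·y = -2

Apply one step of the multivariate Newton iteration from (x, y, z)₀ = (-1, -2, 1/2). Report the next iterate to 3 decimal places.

(-4.571, -1.429, -0.607)

At (-1, -2, 1/2): F = (11.000, -5.500, 4.000).
Jacobian J = [[1, 6·y - 1, 0], [2·x, 1, 4·z], [0, 6·y + 5, 0]].
At the point, J = [[1.000, -13.000, 0.000], [-2.000, 1.000, 2.000], [0.000, -7.000, 0.000]] (det J = 14.000).
Solving J·Δ = −F gives Δ = (-3.571, 0.571, -1.107).
Then the next iterate is (x, y, z)₁ = (-4.571, -1.429, -0.607).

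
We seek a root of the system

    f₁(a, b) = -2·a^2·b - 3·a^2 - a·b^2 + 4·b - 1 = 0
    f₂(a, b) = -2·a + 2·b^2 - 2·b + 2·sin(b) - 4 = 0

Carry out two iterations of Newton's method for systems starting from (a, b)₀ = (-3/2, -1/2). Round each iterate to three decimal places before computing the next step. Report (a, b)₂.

At (-3/2, -1/2): F = (-7.125, -0.45885).
Jacobian J = [[-4·a·b - 6·a - b^2, -2·a^2 - 2·a·b + 4], [-2, 4·b + 2·cos(b) - 2]].
At the point, J = [[5.750, -2.000], [-2.000, -2.24483]] (det J = -16.90780).
Solving J·Δ = −F gives Δ = (0.892, -0.999).
Then the next iterate is (a, b)₁ = (-0.608, -1.499).
Round to (-0.608, -1.499) and repeat: F = (-5.63056, 2.71315), J = [[-2.24457, 1.43789], [-2.000, -7.85253]].
Δ = (-1.966, 0.846), so (a, b)₂ = (-2.574, -0.653).

(-2.574, -0.653)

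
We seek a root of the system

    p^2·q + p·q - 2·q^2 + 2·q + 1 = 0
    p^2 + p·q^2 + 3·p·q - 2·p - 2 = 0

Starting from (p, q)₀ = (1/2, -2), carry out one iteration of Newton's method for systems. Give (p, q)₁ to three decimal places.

(-0.859, -1.343)

At (1/2, -2): F = (-12.500, -3.750).
Jacobian J = [[2·p·q + q, p^2 + p - 4·q + 2], [2·p + q^2 + 3·q - 2, 2·p·q + 3·p]].
At the point, J = [[-4.000, 10.750], [-3.000, -0.500]] (det J = 34.250).
Solving J·Δ = −F gives Δ = (-1.359, 0.657).
Then the next iterate is (p, q)₁ = (-0.859, -1.343).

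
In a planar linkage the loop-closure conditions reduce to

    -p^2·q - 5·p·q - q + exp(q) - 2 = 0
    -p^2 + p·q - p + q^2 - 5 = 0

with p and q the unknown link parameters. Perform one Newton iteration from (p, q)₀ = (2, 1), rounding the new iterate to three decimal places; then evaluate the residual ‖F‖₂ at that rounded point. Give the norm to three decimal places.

3.755

At (2, 1): F = (-14.28172, -8.000).
Jacobian J = [[-2·p·q - 5·q, -p^2 - 5·p + exp(q) - 1], [-2·p + q - 1, p + 2·q]].
At the point, J = [[-9.000, -12.28172], [-4.000, 4.000]] (det J = -85.12687).
Solving J·Δ = −F gives Δ = (-1.825, 0.175).
Then the next iterate is (p, q)₁ = (0.175, 1.175).
Re-evaluating at (0.175, 1.175): F = (-1.00097, -3.61937), so ‖F‖₂ = 3.755.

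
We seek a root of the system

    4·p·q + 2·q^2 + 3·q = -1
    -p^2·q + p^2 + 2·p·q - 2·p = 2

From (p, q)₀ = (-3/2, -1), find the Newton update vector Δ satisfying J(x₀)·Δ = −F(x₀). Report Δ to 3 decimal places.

(0.571, 0.531)

At (-3/2, -1): F = (6.000, 8.500).
Jacobian J = [[4·q, 4·p + 4·q + 3], [-2·p·q + 2·p + 2·q - 2, -p^2 + 2·p]].
At the point, J = [[-4.000, -7.000], [-10.000, -5.250]] (det J = -49.000).
Solving J·Δ = −F gives Δ = (0.571, 0.531).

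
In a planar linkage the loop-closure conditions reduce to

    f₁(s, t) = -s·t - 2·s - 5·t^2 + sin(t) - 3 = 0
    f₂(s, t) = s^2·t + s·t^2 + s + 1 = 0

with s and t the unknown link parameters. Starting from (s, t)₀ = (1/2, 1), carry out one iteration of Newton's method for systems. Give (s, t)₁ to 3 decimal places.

(0.057, 0.264)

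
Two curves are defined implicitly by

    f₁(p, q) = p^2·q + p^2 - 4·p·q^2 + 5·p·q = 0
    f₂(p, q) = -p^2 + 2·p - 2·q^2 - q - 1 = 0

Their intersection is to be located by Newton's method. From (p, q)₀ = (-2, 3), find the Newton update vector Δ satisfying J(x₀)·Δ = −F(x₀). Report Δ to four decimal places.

(-2.2096, -3.3275)

At (-2, 3): F = (58.0000, -30.0000).
Jacobian J = [[2·p·q + 2·p - 4·q^2 + 5·q, p^2 - 8·p·q + 5·p], [-2·p + 2, -4·q - 1]].
At the point, J = [[-37.0000, 42.0000], [6.0000, -13.0000]] (det J = 229.0000).
Solving J·Δ = −F gives Δ = (-2.2096, -3.3275).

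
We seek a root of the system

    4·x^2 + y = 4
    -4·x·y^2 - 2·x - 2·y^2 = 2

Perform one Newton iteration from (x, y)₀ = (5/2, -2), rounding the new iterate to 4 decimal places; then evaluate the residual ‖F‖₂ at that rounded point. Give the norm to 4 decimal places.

17.5342

At (5/2, -2): F = (19.0000, -55.0000).
Jacobian J = [[8·x, 1], [-4·y^2 - 2, -8·x·y - 4·y]].
At the point, J = [[20.0000, 1.0000], [-18.0000, 48.0000]] (det J = 978.0000).
Solving J·Δ = −F gives Δ = (-0.9888, 0.7751).
Then the next iterate is (x, y)₁ = (1.5112, -1.2249).
Re-evaluating at (1.5112, -1.2249): F = (3.910002, -17.092657), so ‖F‖₂ = 17.5342.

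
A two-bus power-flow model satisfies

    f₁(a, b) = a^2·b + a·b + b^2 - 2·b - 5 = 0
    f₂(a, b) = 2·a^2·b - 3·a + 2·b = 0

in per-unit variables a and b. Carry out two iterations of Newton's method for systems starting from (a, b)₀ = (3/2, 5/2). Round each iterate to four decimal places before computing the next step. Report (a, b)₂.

At (3/2, 5/2): F = (5.6250, 11.7500).
Jacobian J = [[2·a·b + b, a^2 + a + 2·b - 2], [4·a·b - 3, 2·a^2 + 2]].
At the point, J = [[10.0000, 6.7500], [12.0000, 6.5000]] (det J = -16.0000).
Solving J·Δ = −F gives Δ = (-2.6719, 3.1250).
Then the next iterate is (a, b)₁ = (-1.1719, 5.6250).
Round to (-1.1719, 5.6250) and repeat: F = (16.523779, 30.215883), J = [[-7.558875, 9.451450], [-29.367750, 4.746699]].
Δ = (0.8571, -1.0628), so (a, b)₂ = (-0.3148, 4.5622).

(-0.3148, 4.5622)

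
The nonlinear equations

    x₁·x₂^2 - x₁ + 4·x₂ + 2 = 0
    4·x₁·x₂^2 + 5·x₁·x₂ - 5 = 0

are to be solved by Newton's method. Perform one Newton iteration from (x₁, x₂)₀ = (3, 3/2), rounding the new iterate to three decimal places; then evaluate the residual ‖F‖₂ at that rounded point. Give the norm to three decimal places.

At (3, 3/2): F = (11.750, 44.500).
Jacobian J = [[x₂^2 - 1, 2·x₁·x₂ + 4], [4·x₂^2 + 5·x₂, 8·x₁·x₂ + 5·x₁]].
At the point, J = [[1.250, 13.000], [16.500, 51.000]] (det J = -150.750).
Solving J·Δ = −F gives Δ = (0.138, -0.917).
Then the next iterate is (x₁, x₂)₁ = (3.138, 0.583).
Re-evaluating at (3.138, 0.583): F = (2.26057, 8.41356), so ‖F‖₂ = 8.712.

8.712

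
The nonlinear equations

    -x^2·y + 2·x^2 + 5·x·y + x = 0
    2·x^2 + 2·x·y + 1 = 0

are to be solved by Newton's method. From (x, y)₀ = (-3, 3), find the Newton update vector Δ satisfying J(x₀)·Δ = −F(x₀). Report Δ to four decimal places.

(1.3261, -1.1594)

At (-3, 3): F = (-57.0000, 1.0000).
Jacobian J = [[-2·x·y + 4·x + 5·y + 1, -x^2 + 5·x], [4·x + 2·y, 2·x]].
At the point, J = [[22.0000, -24.0000], [-6.0000, -6.0000]] (det J = -276.0000).
Solving J·Δ = −F gives Δ = (1.3261, -1.1594).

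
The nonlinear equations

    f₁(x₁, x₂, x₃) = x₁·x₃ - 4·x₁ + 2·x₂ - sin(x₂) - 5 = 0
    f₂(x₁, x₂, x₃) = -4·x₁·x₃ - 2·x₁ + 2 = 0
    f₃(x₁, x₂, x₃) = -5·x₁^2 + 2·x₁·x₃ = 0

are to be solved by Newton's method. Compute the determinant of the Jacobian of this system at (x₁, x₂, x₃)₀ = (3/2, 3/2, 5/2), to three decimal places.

J = [[x₃ - 4, -cos(x₂) + 2, x₁], [-4·x₃ - 2, 0, -4·x₁], [-10·x₁ + 2·x₃, 0, 2·x₁]].
At the point, J = [[-1.500, 1.92926, 1.500], [-12.000, 0.000, -6.000], [-10.000, 0.000, 3.000]].
det J = 185.209.

185.209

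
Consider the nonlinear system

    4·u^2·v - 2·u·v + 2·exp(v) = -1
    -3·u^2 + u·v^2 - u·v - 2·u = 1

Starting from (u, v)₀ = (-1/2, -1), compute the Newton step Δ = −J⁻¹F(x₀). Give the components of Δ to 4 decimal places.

At (-1/2, -1): F = (-0.264241, -1.7500).
Jacobian J = [[8·u·v - 2·v, 4·u^2 - 2·u + 2·exp(v)], [-6·u + v^2 - v - 2, 2·u·v - u]].
At the point, J = [[6.0000, 2.735759], [3.0000, 1.5000]] (det J = 0.792723).
Solving J·Δ = −F gives Δ = (-5.5394, 12.2455).

(-5.5394, 12.2455)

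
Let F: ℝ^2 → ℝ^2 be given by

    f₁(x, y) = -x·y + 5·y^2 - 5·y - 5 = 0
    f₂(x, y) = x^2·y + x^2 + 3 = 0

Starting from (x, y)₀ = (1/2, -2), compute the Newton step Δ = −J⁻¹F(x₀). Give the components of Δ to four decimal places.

(3.0650, 1.2600)

At (1/2, -2): F = (26.0000, 2.7500).
Jacobian J = [[-y, -x + 10·y - 5], [2·x·y + 2·x, x^2]].
At the point, J = [[2.0000, -25.5000], [-1.0000, 0.2500]] (det J = -25.0000).
Solving J·Δ = −F gives Δ = (3.0650, 1.2600).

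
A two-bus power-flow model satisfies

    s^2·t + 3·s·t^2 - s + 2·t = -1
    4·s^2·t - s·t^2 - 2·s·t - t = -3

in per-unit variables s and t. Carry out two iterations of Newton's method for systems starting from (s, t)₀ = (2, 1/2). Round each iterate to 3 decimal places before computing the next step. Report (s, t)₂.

At (2, 1/2): F = (3.500, 8.000).
Jacobian J = [[2·s·t + 3·t^2 - 1, s^2 + 6·s·t + 2], [8·s·t - t^2 - 2·t, 4·s^2 - 2·s·t - 2·s - 1]].
At the point, J = [[1.750, 12.000], [6.750, 9.000]] (det J = -65.250).
Solving J·Δ = −F gives Δ = (-0.989, -0.148).
Then the next iterate is (s, t)₁ = (1.011, 0.352).
Round to (1.011, 0.352) and repeat: F = (1.42859, 3.25014), J = [[0.08346, 5.15735], [2.01907, 0.35474]].
Δ = (-1.566, -0.252), so (s, t)₂ = (-0.555, 0.100).

(-0.555, 0.100)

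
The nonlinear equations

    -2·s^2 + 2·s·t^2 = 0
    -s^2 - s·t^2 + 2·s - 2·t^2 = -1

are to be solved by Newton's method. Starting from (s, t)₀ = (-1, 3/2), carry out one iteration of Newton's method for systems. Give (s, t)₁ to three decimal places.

(-1.400, -0.150)

At (-1, 3/2): F = (-6.500, -4.250).
Jacobian J = [[-4·s + 2·t^2, 4·s·t], [-2·s - t^2 + 2, -2·s·t - 4·t]].
At the point, J = [[8.500, -6.000], [1.750, -3.000]] (det J = -15.000).
Solving J·Δ = −F gives Δ = (-0.400, -1.650).
Then the next iterate is (s, t)₁ = (-1.400, -0.150).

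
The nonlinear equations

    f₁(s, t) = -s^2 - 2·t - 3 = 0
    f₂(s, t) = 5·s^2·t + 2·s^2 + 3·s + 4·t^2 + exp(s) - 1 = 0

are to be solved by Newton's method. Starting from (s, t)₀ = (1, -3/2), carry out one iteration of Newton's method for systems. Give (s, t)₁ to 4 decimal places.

At (1, -3/2): F = (-1.0000, 8.218282).
Jacobian J = [[-2·s, -2], [10·s·t + 4·s + exp(s) + 3, 5·s^2 + 8·t]].
At the point, J = [[-2.0000, -2.0000], [-5.281718, -7.0000]] (det J = 3.436564).
Solving J·Δ = −F gives Δ = (-6.8198, 6.3198).
Then the next iterate is (s, t)₁ = (-5.8198, 4.8198).

(-5.8198, 4.8198)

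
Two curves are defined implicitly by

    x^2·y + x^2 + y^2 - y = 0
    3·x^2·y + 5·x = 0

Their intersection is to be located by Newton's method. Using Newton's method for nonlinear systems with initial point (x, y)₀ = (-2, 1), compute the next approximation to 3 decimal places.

(-0.590, 1.656)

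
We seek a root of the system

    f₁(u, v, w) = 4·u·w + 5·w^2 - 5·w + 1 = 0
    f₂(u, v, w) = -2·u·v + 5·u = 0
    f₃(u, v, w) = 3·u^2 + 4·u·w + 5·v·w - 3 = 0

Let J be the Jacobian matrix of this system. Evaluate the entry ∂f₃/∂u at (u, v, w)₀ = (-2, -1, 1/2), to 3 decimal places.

-10.000

∂f₃/∂u = 6·u + 4·w.
At (-2, -1, 1/2) this is -10.000.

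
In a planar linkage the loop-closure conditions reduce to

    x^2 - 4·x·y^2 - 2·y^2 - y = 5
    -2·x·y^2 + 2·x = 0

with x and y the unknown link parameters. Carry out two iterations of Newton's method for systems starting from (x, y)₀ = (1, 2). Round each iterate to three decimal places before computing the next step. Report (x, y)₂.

(6.521, -1.857)

At (1, 2): F = (-30.000, -6.000).
Jacobian J = [[2·x - 4·y^2, -8·x·y - 4·y - 1], [-2·y^2 + 2, -4·x·y]].
At the point, J = [[-14.000, -25.000], [-6.000, -8.000]] (det J = -38.000).
Solving J·Δ = −F gives Δ = (2.368, -2.526).
Then the next iterate is (x, y)₁ = (3.368, -0.526).
Round to (3.368, -0.526) and repeat: F = (2.58869, 4.87231), J = [[5.62930, 15.27654], [1.44665, 7.08627]].
Δ = (3.153, -1.331), so (x, y)₂ = (6.521, -1.857).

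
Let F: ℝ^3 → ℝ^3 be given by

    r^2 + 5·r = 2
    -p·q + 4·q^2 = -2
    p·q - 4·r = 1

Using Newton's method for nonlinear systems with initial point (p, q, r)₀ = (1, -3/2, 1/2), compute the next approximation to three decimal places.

At (1, -3/2, 1/2): F = (0.750, 12.500, -4.500).
Jacobian J = [[0, 0, 2·r + 5], [-q, -p + 8·q, 0], [q, p, -4]].
At the point, J = [[0.000, 0.000, 6.000], [1.500, -13.000, 0.000], [-1.500, 1.000, -4.000]] (det J = -108.000).
Solving J·Δ = −F gives Δ = (-2.194, 0.708, -0.125).
Then the next iterate is (p, q, r)₁ = (-1.194, -0.792, 0.375).

(-1.194, -0.792, 0.375)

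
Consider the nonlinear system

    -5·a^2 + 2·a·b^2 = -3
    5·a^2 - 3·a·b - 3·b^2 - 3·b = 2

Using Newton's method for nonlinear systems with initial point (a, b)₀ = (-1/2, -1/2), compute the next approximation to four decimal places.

(-0.7553, -0.5957)

At (-1/2, -1/2): F = (1.5000, -0.7500).
Jacobian J = [[-10·a + 2·b^2, 4·a·b], [10·a - 3·b, -3·a - 6·b - 3]].
At the point, J = [[5.5000, 1.0000], [-3.5000, 1.5000]] (det J = 11.7500).
Solving J·Δ = −F gives Δ = (-0.2553, -0.0957).
Then the next iterate is (a, b)₁ = (-0.7553, -0.5957).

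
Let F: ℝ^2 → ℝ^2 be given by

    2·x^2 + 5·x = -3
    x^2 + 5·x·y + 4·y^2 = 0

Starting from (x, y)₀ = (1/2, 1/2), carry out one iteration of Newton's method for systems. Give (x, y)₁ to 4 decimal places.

At (1/2, 1/2): F = (6.0000, 2.5000).
Jacobian J = [[4·x + 5, 0], [2·x + 5·y, 5·x + 8·y]].
At the point, J = [[7.0000, 0.0000], [3.5000, 6.5000]] (det J = 45.5000).
Solving J·Δ = −F gives Δ = (-0.8571, 0.0769).
Then the next iterate is (x, y)₁ = (-0.3571, 0.5769).

(-0.3571, 0.5769)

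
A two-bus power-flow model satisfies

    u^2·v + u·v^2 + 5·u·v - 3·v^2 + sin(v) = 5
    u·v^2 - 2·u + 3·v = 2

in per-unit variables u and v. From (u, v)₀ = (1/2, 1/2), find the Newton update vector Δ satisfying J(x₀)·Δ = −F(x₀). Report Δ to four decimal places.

(0.8725, 0.8291)

At (1/2, 1/2): F = (-3.770574, -1.3750).
Jacobian J = [[2·u·v + v^2 + 5·v, u^2 + 2·u·v + 5·u - 6·v + cos(v)], [v^2 - 2, 2·u·v + 3]].
At the point, J = [[3.2500, 1.127583], [-1.7500, 3.5000]] (det J = 13.348269).
Solving J·Δ = −F gives Δ = (0.8725, 0.8291).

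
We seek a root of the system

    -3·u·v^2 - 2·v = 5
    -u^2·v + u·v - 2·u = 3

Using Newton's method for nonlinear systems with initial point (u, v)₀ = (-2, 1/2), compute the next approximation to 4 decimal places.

At (-2, 1/2): F = (-4.5000, -2.0000).
Jacobian J = [[-3·v^2, -6·u·v - 2], [-2·u·v + v - 2, -u^2 + u]].
At the point, J = [[-0.7500, 4.0000], [0.5000, -6.0000]] (det J = 2.5000).
Solving J·Δ = −F gives Δ = (-14.0000, -1.5000).
Then the next iterate is (u, v)₁ = (-16.0000, -1.0000).

(-16.0000, -1.0000)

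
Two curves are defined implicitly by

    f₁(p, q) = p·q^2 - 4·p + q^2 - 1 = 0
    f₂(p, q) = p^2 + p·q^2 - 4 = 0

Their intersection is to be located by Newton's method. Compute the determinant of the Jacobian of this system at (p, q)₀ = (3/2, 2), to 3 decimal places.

-70.000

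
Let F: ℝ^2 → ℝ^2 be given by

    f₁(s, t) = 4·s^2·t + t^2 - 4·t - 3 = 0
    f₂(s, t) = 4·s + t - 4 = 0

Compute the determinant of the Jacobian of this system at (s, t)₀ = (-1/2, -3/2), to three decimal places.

30.000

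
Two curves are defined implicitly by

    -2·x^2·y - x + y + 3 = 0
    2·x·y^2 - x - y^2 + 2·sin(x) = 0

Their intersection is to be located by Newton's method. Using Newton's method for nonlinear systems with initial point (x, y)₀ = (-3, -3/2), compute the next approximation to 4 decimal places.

(-1.8210, -0.9648)

At (-3, -3/2): F = (31.5000, -13.032240).
Jacobian J = [[-4·x·y - 1, -2·x^2 + 1], [2·y^2 + 2·cos(x) - 1, 4·x·y - 2·y]].
At the point, J = [[-19.0000, -17.0000], [1.520015, 21.0000]] (det J = -373.159745).
Solving J·Δ = −F gives Δ = (1.1790, 0.5352).
Then the next iterate is (x, y)₁ = (-1.8210, -0.9648).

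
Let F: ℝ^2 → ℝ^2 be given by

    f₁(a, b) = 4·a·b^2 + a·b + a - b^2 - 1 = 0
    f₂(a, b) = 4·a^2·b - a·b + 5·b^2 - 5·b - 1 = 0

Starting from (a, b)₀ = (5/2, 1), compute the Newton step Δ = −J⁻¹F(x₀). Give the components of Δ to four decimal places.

(-0.3708, -0.5256)

At (5/2, 1): F = (13.0000, 21.5000).
Jacobian J = [[4·b^2 + b + 1, 8·a·b + a - 2·b], [8·a·b - b, 4·a^2 - a + 10·b - 5]].
At the point, J = [[6.0000, 20.5000], [19.0000, 27.5000]] (det J = -224.5000).
Solving J·Δ = −F gives Δ = (-0.3708, -0.5256).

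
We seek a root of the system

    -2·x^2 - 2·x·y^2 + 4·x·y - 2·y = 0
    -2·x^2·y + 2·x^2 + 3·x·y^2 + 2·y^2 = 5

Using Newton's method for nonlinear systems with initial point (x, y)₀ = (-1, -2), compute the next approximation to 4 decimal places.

(-1.2500, -0.5000)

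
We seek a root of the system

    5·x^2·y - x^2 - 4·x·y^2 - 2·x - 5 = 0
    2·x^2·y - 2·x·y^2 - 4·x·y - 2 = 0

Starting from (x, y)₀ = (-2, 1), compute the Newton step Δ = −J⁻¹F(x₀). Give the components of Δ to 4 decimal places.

(-4.0000, -3.0833)

At (-2, 1): F = (23.0000, 18.0000).
Jacobian J = [[10·x·y - 2·x - 4·y^2 - 2, 5·x^2 - 8·x·y], [4·x·y - 2·y^2 - 4·y, 2·x^2 - 4·x·y - 4·x]].
At the point, J = [[-22.0000, 36.0000], [-14.0000, 24.0000]] (det J = -24.0000).
Solving J·Δ = −F gives Δ = (-4.0000, -3.0833).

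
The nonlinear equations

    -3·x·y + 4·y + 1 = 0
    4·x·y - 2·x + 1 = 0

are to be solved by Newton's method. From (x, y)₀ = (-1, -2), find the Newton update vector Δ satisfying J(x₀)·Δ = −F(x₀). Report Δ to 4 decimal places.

At (-1, -2): F = (-13.0000, 11.0000).
Jacobian J = [[-3·y, -3·x + 4], [4·y - 2, 4·x]].
At the point, J = [[6.0000, 7.0000], [-10.0000, -4.0000]] (det J = 46.0000).
Solving J·Δ = −F gives Δ = (0.5435, 1.3913).

(0.5435, 1.3913)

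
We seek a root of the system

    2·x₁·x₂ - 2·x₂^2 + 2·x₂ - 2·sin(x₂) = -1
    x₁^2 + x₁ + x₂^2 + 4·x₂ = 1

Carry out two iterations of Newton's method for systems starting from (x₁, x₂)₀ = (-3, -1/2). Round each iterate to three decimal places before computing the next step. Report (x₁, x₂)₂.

(-1.259, 0.277)

At (-3, -1/2): F = (3.45885, 3.250).
Jacobian J = [[2·x₂, 2·x₁ - 4·x₂ - 2·cos(x₂) + 2], [2·x₁ + 1, 2·x₂ + 4]].
At the point, J = [[-1.000, -3.75517], [-5.000, 3.000]] (det J = -21.77583).
Solving J·Δ = −F gives Δ = (1.037, 0.645).
Then the next iterate is (x₁, x₂)₁ = (-1.963, 0.145).
Round to (-1.963, 0.145) and repeat: F = (0.38970, 1.49139), J = [[0.290, -4.48501], [-2.926, 4.290]].
Δ = (0.704, 0.132), so (x₁, x₂)₂ = (-1.259, 0.277).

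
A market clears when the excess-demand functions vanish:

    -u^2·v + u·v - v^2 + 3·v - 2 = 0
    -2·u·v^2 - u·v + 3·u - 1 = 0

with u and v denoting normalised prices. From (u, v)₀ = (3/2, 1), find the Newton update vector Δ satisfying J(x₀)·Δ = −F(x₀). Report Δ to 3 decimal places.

(-0.392, -0.133)

At (3/2, 1): F = (-0.750, -1.000).
Jacobian J = [[-2·u·v + v, -u^2 + u - 2·v + 3], [-2·v^2 - v + 3, -4·u·v - u]].
At the point, J = [[-2.000, 0.250], [0.000, -7.500]] (det J = 15.000).
Solving J·Δ = −F gives Δ = (-0.392, -0.133).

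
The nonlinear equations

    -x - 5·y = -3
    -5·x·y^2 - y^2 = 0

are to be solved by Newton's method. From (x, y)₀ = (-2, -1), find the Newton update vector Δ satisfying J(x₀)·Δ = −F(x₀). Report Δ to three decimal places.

At (-2, -1): F = (10.000, 9.000).
Jacobian J = [[-1, -5], [-5·y^2, -10·x·y - 2·y]].
At the point, J = [[-1.000, -5.000], [-5.000, -18.000]] (det J = -7.000).
Solving J·Δ = −F gives Δ = (-19.286, 5.857).

(-19.286, 5.857)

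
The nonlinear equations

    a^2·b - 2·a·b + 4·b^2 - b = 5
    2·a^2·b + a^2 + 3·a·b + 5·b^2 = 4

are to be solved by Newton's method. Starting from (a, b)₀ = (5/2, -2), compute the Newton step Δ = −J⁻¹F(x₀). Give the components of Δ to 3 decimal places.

(-0.845, 0.989)

At (5/2, -2): F = (10.500, -17.750).
Jacobian J = [[2·a·b - 2·b, a^2 - 2·a + 8·b - 1], [4·a·b + 2·a + 3·b, 2·a^2 + 3·a + 10·b]].
At the point, J = [[-6.000, -15.750], [-21.000, 0.000]] (det J = -330.750).
Solving J·Δ = −F gives Δ = (-0.845, 0.989).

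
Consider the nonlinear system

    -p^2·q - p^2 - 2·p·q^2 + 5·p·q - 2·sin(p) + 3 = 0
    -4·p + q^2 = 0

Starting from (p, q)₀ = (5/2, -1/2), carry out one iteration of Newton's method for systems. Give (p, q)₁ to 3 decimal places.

(0.076, -0.556)

At (5/2, -1/2): F = (-8.82194, -9.750).
Jacobian J = [[-2·p·q - 2·p - 2·q^2 + 5·q - 2·cos(p), -p^2 - 4·p·q + 5·p], [-4, 2·q]].
At the point, J = [[-3.89771, 11.250], [-4.000, -1.000]] (det J = 48.89771).
Solving J·Δ = −F gives Δ = (-2.424, -0.056).
Then the next iterate is (p, q)₁ = (0.076, -0.556).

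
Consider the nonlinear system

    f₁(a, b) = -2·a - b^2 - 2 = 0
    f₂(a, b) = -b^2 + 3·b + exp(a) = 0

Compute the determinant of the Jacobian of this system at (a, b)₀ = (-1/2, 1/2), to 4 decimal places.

J = [[-2, -2·b], [exp(a), -2·b + 3]].
At the point, J = [[-2.0000, -1.0000], [0.606531, 2.0000]].
det J = -3.3935.

-3.3935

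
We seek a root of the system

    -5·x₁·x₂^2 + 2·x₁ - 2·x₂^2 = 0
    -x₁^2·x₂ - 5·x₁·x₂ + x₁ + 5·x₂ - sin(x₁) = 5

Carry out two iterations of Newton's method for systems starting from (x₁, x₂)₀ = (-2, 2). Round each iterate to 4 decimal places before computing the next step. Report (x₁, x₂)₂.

(-2.9329, 0.7004)

At (-2, 2): F = (28.0000, 15.909297).
Jacobian J = [[-5·x₂^2 + 2, -10·x₁·x₂ - 4·x₂], [-2·x₁·x₂ - 5·x₂ - cos(x₁) + 1, -x₁^2 - 5·x₁ + 5]].
At the point, J = [[-18.0000, 32.0000], [-0.583853, 11.0000]] (det J = -179.316699).
Solving J·Δ = −F gives Δ = (-1.1215, -1.5058).
Then the next iterate is (x₁, x₂)₁ = (-3.1215, 0.4942).
Round to (-3.1215, 0.4942) and repeat: F = (-2.919591, -2.732550), J = [[0.778832, 13.449653], [2.614089, 10.863738]].
Δ = (0.1886, 0.2062), so (x₁, x₂)₂ = (-2.9329, 0.7004).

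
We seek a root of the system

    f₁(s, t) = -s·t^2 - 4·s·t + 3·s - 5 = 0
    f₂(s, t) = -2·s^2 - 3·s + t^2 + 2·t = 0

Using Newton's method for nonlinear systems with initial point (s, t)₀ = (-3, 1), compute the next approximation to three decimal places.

(-2.341, 1.018)

At (-3, 1): F = (1.000, -6.000).
Jacobian J = [[-t^2 - 4·t + 3, -2·s·t - 4·s], [-4·s - 3, 2·t + 2]].
At the point, J = [[-2.000, 18.000], [9.000, 4.000]] (det J = -170.000).
Solving J·Δ = −F gives Δ = (0.659, 0.018).
Then the next iterate is (s, t)₁ = (-2.341, 1.018).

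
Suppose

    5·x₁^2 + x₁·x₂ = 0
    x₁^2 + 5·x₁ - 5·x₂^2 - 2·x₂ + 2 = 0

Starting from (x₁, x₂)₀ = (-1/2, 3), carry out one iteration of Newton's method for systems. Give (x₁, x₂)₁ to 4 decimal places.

(-0.2330, 1.4318)

At (-1/2, 3): F = (-0.2500, -51.2500).
Jacobian J = [[10·x₁ + x₂, x₁], [2·x₁ + 5, -10·x₂ - 2]].
At the point, J = [[-2.0000, -0.5000], [4.0000, -32.0000]] (det J = 66.0000).
Solving J·Δ = −F gives Δ = (0.2670, -1.5682).
Then the next iterate is (x₁, x₂)₁ = (-0.2330, 1.4318).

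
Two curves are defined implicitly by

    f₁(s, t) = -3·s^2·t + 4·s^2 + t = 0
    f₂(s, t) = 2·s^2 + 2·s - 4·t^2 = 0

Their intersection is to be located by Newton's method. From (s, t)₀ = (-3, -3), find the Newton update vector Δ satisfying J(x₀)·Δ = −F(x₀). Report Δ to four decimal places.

(0.9906, 1.4128)

At (-3, -3): F = (114.0000, -24.0000).
Jacobian J = [[-6·s·t + 8·s, -3·s^2 + 1], [4·s + 2, -8·t]].
At the point, J = [[-78.0000, -26.0000], [-10.0000, 24.0000]] (det J = -2132.0000).
Solving J·Δ = −F gives Δ = (0.9906, 1.4128).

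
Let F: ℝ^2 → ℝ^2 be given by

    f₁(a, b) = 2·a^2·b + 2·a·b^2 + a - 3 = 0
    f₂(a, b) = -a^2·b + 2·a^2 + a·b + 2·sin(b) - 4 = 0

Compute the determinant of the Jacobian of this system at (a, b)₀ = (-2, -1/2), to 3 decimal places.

102.653

J = [[4·a·b + 2·b^2 + 1, 2·a^2 + 4·a·b], [-2·a·b + 4·a + b, -a^2 + a + 2·cos(b)]].
At the point, J = [[5.500, 12.000], [-10.500, -4.24483]].
det J = 102.653.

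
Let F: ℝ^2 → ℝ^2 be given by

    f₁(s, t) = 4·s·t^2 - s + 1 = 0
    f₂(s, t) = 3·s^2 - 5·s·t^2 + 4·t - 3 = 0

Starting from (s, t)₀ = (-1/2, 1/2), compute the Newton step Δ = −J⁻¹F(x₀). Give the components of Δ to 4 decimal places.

(0.8529, 0.5000)

At (-1/2, 1/2): F = (1.0000, 0.3750).
Jacobian J = [[4·t^2 - 1, 8·s·t], [6·s - 5·t^2, -10·s·t + 4]].
At the point, J = [[0.0000, -2.0000], [-4.2500, 6.5000]] (det J = -8.5000).
Solving J·Δ = −F gives Δ = (0.8529, 0.5000).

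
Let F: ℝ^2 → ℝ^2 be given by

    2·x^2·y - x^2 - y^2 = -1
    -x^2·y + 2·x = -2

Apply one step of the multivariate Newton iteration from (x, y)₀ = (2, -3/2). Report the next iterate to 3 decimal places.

(-0.625, -3.750)

At (2, -3/2): F = (-17.250, 12.000).
Jacobian J = [[4·x·y - 2·x, 2·x^2 - 2·y], [-2·x·y + 2, -x^2]].
At the point, J = [[-16.000, 11.000], [8.000, -4.000]] (det J = -24.000).
Solving J·Δ = −F gives Δ = (-2.625, -2.250).
Then the next iterate is (x, y)₁ = (-0.625, -3.750).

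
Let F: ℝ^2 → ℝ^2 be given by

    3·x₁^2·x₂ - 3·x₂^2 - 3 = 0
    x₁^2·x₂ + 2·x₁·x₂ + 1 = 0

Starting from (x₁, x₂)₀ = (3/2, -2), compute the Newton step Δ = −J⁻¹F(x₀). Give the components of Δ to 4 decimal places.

At (3/2, -2): F = (-28.5000, -9.5000).
Jacobian J = [[6·x₁·x₂, 3·x₁^2 - 6·x₂], [2·x₁·x₂ + 2·x₂, x₁^2 + 2·x₁]].
At the point, J = [[-18.0000, 18.7500], [-10.0000, 5.2500]] (det J = 93.0000).
Solving J·Δ = −F gives Δ = (-0.3065, 1.2258).

(-0.3065, 1.2258)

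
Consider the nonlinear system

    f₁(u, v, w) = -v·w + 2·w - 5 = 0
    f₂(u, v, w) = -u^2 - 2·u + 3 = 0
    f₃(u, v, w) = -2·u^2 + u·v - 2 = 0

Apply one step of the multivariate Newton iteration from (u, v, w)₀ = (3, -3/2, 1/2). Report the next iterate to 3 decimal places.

(1.500, -0.083, 1.631)

At (3, -3/2, 1/2): F = (-3.250, -12.000, -24.500).
Jacobian J = [[0, -w, -v + 2], [-2·u - 2, 0, 0], [-4·u + v, u, 0]].
At the point, J = [[0.000, -0.500, 3.500], [-8.000, 0.000, 0.000], [-13.500, 3.000, 0.000]] (det J = -84.000).
Solving J·Δ = −F gives Δ = (-1.500, 1.417, 1.131).
Then the next iterate is (u, v, w)₁ = (1.500, -0.083, 1.631).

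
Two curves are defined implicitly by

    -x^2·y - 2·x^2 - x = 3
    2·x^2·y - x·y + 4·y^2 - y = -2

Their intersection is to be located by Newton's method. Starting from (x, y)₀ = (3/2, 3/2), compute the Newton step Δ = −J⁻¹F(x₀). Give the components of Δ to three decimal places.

(-0.984, -0.473)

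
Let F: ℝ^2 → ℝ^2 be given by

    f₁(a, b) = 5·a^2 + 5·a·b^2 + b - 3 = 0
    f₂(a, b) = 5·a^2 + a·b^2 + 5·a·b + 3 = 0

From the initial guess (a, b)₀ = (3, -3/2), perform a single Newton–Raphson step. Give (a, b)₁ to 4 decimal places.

At (3, -3/2): F = (74.2500, 32.2500).
Jacobian J = [[10·a + 5·b^2, 10·a·b + 1], [10·a + b^2 + 5·b, 2·a·b + 5·a]].
At the point, J = [[41.2500, -44.0000], [24.7500, 6.0000]] (det J = 1336.5000).
Solving J·Δ = −F gives Δ = (-1.3951, 0.3796).
Then the next iterate is (a, b)₁ = (1.6049, -1.1204).

(1.6049, -1.1204)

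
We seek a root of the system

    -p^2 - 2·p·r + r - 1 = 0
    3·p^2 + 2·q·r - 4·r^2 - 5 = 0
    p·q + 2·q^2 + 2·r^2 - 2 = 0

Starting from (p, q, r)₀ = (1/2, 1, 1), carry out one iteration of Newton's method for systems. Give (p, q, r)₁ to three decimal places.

At (1/2, 1, 1): F = (-1.250, -6.250, 2.500).
Jacobian J = [[-2·p - 2·r, 0, -2·p + 1], [6·p, 2·r, 2·q - 8·r], [q, p + 4·q, 4·r]].
At the point, J = [[-3.000, 0.000, 0.000], [3.000, 2.000, -6.000], [1.000, 4.500, 4.000]] (det J = -105.000).
Solving J·Δ = −F gives Δ = (-0.417, 0.500, -1.083).
Then the next iterate is (p, q, r)₁ = (0.083, 1.500, -0.083).

(0.083, 1.500, -0.083)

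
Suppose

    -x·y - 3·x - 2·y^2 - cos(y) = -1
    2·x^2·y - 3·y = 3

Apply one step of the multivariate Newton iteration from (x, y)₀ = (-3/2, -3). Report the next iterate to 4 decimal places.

At (-3/2, -3): F = (-16.010008, -7.5000).
Jacobian J = [[-y - 3, -x - 4·y + sin(y)], [4·x·y, 2·x^2 - 3]].
At the point, J = [[0.0000, 13.358880], [18.0000, 1.5000]] (det J = -240.459840).
Solving J·Δ = −F gives Δ = (0.3168, 1.1985).
Then the next iterate is (x, y)₁ = (-1.1832, -1.8015).

(-1.1832, -1.8015)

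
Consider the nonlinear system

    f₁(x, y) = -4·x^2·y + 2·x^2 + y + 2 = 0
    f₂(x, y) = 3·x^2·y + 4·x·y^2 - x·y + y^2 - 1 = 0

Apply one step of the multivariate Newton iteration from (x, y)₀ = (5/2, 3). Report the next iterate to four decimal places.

At (5/2, 3): F = (-57.5000, 146.7500).
Jacobian J = [[-8·x·y + 4·x, -4·x^2 + 1], [6·x·y + 4·y^2 - y, 3·x^2 + 8·x·y - x + 2·y]].
At the point, J = [[-50.0000, -24.0000], [78.0000, 82.2500]] (det J = -2240.5000).
Solving J·Δ = −F gives Δ = (-0.5389, -1.2732).
Then the next iterate is (x, y)₁ = (1.9611, 1.7268).

(1.9611, 1.7268)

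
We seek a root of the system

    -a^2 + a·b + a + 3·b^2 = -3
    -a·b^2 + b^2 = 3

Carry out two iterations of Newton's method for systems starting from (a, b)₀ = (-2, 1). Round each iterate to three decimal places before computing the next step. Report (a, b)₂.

(-1.692, 1.056)

At (-2, 1): F = (-2.000, 0.000).
Jacobian J = [[-2·a + b + 1, a + 6·b], [-b^2, -2·a·b + 2·b]].
At the point, J = [[6.000, 4.000], [-1.000, 6.000]] (det J = 40.000).
Solving J·Δ = −F gives Δ = (0.300, 0.050).
Then the next iterate is (a, b)₁ = (-1.700, 1.050).
Round to (-1.700, 1.050) and repeat: F = (-0.06750, -0.02325), J = [[5.450, 4.600], [-1.10250, 5.670]].
Δ = (0.008, 0.006), so (a, b)₂ = (-1.692, 1.056).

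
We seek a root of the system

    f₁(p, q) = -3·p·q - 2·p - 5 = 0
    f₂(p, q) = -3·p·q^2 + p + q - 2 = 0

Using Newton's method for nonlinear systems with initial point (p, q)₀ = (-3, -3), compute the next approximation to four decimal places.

At (-3, -3): F = (-26.0000, 73.0000).
Jacobian J = [[-3·q - 2, -3·p], [-3·q^2 + 1, -6·p·q + 1]].
At the point, J = [[7.0000, 9.0000], [-26.0000, -53.0000]] (det J = -137.0000).
Solving J·Δ = −F gives Δ = (5.2628, -1.2044).
Then the next iterate is (p, q)₁ = (2.2628, -4.2044).

(2.2628, -4.2044)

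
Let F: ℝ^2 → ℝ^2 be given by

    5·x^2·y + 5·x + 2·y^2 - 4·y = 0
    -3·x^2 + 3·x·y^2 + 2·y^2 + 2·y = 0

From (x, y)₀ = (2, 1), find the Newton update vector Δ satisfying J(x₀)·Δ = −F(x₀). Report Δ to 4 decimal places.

At (2, 1): F = (28.0000, -2.0000).
Jacobian J = [[10·x·y + 5, 5·x^2 + 4·y - 4], [-6·x + 3·y^2, 6·x·y + 4·y + 2]].
At the point, J = [[25.0000, 20.0000], [-9.0000, 18.0000]] (det J = 630.0000).
Solving J·Δ = −F gives Δ = (-0.8635, -0.3206).

(-0.8635, -0.3206)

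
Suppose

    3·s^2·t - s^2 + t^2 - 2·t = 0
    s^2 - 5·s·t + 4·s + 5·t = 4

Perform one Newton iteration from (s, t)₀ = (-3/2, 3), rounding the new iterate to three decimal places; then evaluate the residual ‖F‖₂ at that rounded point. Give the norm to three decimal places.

At (-3/2, 3): F = (21.000, 29.750).
Jacobian J = [[6·s·t - 2·s, 3·s^2 + 2·t - 2], [2·s - 5·t + 4, -5·s + 5]].
At the point, J = [[-24.000, 10.750], [-14.000, 12.500]] (det J = -149.500).
Solving J·Δ = −F gives Δ = (-0.383, -2.809).
Then the next iterate is (s, t)₁ = (-1.883, 0.191).
Re-evaluating at (-1.883, 0.191): F = (-1.85953, -5.23305), so ‖F‖₂ = 5.554.

5.554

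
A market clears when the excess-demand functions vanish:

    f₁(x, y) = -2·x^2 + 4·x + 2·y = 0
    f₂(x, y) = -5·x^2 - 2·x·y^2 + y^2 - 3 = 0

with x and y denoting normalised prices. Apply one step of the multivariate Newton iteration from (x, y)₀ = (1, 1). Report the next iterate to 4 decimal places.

At (1, 1): F = (4.0000, -9.0000).
Jacobian J = [[-4·x + 4, 2], [-10·x - 2·y^2, -4·x·y + 2·y]].
At the point, J = [[0.0000, 2.0000], [-12.0000, -2.0000]] (det J = 24.0000).
Solving J·Δ = −F gives Δ = (-0.4167, -2.0000).
Then the next iterate is (x, y)₁ = (0.5833, -1.0000).

(0.5833, -1.0000)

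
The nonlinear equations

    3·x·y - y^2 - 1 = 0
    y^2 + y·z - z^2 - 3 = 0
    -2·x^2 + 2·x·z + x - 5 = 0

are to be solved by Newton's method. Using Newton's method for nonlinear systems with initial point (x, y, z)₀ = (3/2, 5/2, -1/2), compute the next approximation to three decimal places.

(0.845, 0.668, 1.356)

At (3/2, 5/2, -1/2): F = (4.000, 1.750, -9.500).
Jacobian J = [[3·y, 3·x - 2·y, 0], [0, 2·y + z, y - 2·z], [-4·x + 2·z + 1, 0, 2·x]].
At the point, J = [[7.500, -0.500, 0.000], [0.000, 4.500, 3.500], [-6.000, 0.000, 3.000]] (det J = 111.750).
Solving J·Δ = −F gives Δ = (-0.655, -1.832, 1.856).
Then the next iterate is (x, y, z)₁ = (0.845, 0.668, 1.356).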